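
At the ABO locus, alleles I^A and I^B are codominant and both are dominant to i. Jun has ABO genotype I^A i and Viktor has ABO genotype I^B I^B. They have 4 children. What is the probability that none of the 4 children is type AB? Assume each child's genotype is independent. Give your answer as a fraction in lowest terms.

1/16

ABO cross I^A i × I^B I^B → 1/2 B, 1/2 AB.
So P(type AB) = 1/2 per child.
P(not type AB) = 1/2 for one child; (1/2)^4 = 1/16.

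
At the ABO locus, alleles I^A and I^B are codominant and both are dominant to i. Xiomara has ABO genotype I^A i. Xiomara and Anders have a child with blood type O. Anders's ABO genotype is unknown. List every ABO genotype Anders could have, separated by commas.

For each candidate genotype of Anders, check whether crossing it with I^A i can produce every observed child phenotype.
  I^A I^A → possible child types {A} ✗
  I^A I^B → possible child types {A, B, AB} ✗
  I^A i → possible child types {O, A} ✓
  I^B I^B → possible child types {B, AB} ✗
  I^B i → possible child types {O, A, B, AB} ✓
  i i → possible child types {O, A} ✓

I^A i, I^B i, i i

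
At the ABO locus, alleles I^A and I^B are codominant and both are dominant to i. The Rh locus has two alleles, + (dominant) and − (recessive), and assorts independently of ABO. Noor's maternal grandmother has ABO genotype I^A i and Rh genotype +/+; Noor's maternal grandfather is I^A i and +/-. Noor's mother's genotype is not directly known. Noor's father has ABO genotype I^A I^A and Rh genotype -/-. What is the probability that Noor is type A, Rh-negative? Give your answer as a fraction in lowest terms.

Noor's mother's ABO genotype from I^A i × I^A i: 1/4 I^A I^A, 1/2 I^A i, 1/4 i i.
Crossing each possibility with the father I^A I^A and summing P(type A): 1/4·1 + 1/2·1 + 1/4·1 = 1.
Similarly for Rh via the mother's Rh distribution: P(Rh-) = 1/4.
Independent loci: 1 × 1/4 = 1/4.

1/4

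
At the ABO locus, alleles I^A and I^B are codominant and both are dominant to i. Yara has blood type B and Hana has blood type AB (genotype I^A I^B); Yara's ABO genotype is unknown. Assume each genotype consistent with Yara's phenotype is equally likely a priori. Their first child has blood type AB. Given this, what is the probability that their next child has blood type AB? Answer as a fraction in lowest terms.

5/12

Possible genotypes: Yara ∈ {I^B I^B, I^B i}; Hana ∈ {I^A I^B}.
Weight each parental genotype pair by prior × P(type-AB child):
  I^B I^B × I^A I^B: posterior weight 2/3; P(next child type AB) = 1/2.
  I^B i × I^A I^B: posterior weight 1/3; P(next child type AB) = 1/4.
Weighted sum = 5/12.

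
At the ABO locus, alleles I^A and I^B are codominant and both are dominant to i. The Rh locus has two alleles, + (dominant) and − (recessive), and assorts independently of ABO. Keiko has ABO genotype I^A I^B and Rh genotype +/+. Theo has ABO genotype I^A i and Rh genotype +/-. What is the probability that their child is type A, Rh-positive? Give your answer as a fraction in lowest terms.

1/2

ABO cross I^A I^B × I^A i → offspring phenotypes: 1/2 A, 1/4 B, 1/4 AB.
Rh cross +/+ × +/- → 1 Rh+.
Independent loci: P(type A, Rh-positive) = 1/2 × 1 = 1/2.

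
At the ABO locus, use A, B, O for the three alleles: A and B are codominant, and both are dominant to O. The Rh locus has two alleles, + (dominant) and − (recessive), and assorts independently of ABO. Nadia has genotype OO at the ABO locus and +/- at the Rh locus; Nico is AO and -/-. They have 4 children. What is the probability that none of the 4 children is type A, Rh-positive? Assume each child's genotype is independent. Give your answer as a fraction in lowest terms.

81/256

ABO cross OO × AO → 1/2 O, 1/2 A.
Rh cross +/- × -/- → 1/2 Rh+, 1/2 Rh-; so P(type A, Rh-positive) = 1/2 × 1/2 = 1/4 per child.
P(not type A, Rh-positive) = 3/4 for one child; (3/4)^4 = 81/256.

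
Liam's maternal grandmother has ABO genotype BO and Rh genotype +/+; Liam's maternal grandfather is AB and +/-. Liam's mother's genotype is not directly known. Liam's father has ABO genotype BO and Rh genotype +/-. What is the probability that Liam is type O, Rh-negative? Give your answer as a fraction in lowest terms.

1/64

Liam's mother's ABO genotype from BO × AB: 1/4 AB, 1/4 AO, 1/4 BB, 1/4 BO.
Crossing each possibility with the father BO and summing P(type O): 1/4·0 + 1/4·1/4 + 1/4·0 + 1/4·1/4 = 1/8.
Similarly for Rh via the mother's Rh distribution: P(Rh-) = 1/8.
Independent loci: 1/8 × 1/8 = 1/64.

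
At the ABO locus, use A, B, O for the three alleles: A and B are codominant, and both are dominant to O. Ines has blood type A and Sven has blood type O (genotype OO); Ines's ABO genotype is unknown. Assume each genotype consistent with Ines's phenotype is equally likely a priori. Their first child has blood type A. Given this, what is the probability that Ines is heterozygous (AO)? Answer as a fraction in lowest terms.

1/3

Possible genotypes: Ines ∈ {AA, AO}; Sven ∈ {OO}.
Weight each parental genotype pair by prior × P(type-A child):
  AA × OO: posterior weight 2/3.
  AO × OO: posterior weight 1/3.
Sum the posterior weight over pairs where Ines is AO: 1/3.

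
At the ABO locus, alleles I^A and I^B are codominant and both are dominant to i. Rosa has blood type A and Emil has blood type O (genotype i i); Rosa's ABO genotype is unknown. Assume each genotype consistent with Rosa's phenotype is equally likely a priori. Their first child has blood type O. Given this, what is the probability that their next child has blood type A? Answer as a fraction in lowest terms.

Possible genotypes: Rosa ∈ {I^A I^A, I^A i}; Emil ∈ {i i}.
Weight each parental genotype pair by prior × P(type-O child):
  I^A i × i i: posterior weight 1; P(next child type A) = 1/2.
Weighted sum = 1/2.

1/2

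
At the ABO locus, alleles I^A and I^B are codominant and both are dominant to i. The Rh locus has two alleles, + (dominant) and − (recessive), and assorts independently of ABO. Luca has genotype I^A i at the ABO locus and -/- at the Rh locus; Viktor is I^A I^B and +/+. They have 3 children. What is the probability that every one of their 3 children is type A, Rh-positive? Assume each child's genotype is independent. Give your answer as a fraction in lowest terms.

1/8

ABO cross I^A i × I^A I^B → 1/2 A, 1/4 B, 1/4 AB.
Rh cross -/- × +/+ → 1 Rh+; so P(type A, Rh-positive) = 1/2 × 1 = 1/2 per child.
All 3 independent: (1/2)^3 = 1/8.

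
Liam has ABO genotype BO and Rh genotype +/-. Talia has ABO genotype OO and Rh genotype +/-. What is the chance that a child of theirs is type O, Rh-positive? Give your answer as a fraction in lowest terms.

3/8

ABO cross BO × OO → offspring phenotypes: 1/2 O, 1/2 B.
Rh cross +/- × +/- → 3/4 Rh+, 1/4 Rh-.
Independent loci: P(type O, Rh-positive) = 1/2 × 3/4 = 3/8.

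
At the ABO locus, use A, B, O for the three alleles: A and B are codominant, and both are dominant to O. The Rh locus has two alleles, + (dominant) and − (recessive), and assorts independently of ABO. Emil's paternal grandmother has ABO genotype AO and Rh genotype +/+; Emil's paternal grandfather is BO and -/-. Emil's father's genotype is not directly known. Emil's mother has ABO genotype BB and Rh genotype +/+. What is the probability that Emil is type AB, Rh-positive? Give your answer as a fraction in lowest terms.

Emil's father's ABO genotype from AO × BO: 1/4 AB, 1/4 AO, 1/4 BO, 1/4 OO.
Crossing each possibility with the mother BB and summing P(type AB): 1/4·1/2 + 1/4·1/2 + 1/4·0 + 1/4·0 = 1/4.
Similarly for Rh via the father's Rh distribution: P(Rh+) = 1.
Independent loci: 1/4 × 1 = 1/4.

1/4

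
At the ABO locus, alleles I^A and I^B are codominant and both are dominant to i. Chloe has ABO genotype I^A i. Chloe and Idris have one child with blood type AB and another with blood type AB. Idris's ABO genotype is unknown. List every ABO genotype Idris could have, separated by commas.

For each candidate genotype of Idris, check whether crossing it with I^A i can produce every observed child phenotype.
  I^A I^A → possible child types {A} ✗
  I^A I^B → possible child types {A, B, AB} ✓
  I^A i → possible child types {O, A} ✗
  I^B I^B → possible child types {B, AB} ✓
  I^B i → possible child types {O, A, B, AB} ✓
  i i → possible child types {O, A} ✗

I^A I^B, I^B I^B, I^B i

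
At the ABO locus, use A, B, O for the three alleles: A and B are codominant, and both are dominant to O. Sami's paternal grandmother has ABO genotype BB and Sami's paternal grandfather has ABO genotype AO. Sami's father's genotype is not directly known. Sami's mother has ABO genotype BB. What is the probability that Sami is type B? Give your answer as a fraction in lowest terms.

3/4

Sami's father's ABO genotype from BB × AO: 1/2 AB, 1/2 BO.
Crossing each possibility with the mother BB and summing P(type B): 1/2·1/2 + 1/2·1 = 3/4.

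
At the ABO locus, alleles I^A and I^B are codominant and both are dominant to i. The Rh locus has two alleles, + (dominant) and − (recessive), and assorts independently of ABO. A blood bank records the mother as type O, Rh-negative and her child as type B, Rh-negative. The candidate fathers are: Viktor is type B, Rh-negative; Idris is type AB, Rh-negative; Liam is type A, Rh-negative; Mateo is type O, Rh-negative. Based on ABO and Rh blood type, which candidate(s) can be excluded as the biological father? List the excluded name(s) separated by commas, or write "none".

Liam, Mateo

A candidate is excluded only if no genotype consistent with his phenotype could produce a type B, Rh-negative child with a type O, Rh-negative mother.
Liam (type A, Rh-): no genotype consistent with that phenotype can produce a type-B Rh- child with a type-O mother.
Mateo (type O, Rh-): no genotype consistent with that phenotype can produce a type-B Rh- child with a type-O mother.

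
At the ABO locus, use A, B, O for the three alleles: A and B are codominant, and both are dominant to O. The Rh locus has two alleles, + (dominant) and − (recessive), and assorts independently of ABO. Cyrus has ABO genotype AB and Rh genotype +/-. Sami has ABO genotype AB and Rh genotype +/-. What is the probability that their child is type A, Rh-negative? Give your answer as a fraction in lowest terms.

ABO cross AB × AB → offspring phenotypes: 1/4 A, 1/4 B, 1/2 AB.
Rh cross +/- × +/- → 3/4 Rh+, 1/4 Rh-.
Independent loci: P(type A, Rh-negative) = 1/4 × 1/4 = 1/16.

1/16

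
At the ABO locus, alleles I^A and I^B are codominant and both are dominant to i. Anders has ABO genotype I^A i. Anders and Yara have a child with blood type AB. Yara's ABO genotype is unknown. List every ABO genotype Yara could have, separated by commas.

I^A I^B, I^B I^B, I^B i

For each candidate genotype of Yara, check whether crossing it with I^A i can produce every observed child phenotype.
  I^A I^A → possible child types {A} ✗
  I^A I^B → possible child types {A, B, AB} ✓
  I^A i → possible child types {O, A} ✗
  I^B I^B → possible child types {B, AB} ✓
  I^B i → possible child types {O, A, B, AB} ✓
  i i → possible child types {O, A} ✗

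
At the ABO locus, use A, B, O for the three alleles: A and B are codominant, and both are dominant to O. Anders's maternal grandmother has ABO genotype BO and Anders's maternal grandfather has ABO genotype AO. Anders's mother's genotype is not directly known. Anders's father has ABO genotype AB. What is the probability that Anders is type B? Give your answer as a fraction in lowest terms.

Anders's mother's ABO genotype from BO × AO: 1/4 AB, 1/4 AO, 1/4 BO, 1/4 OO.
Crossing each possibility with the father AB and summing P(type B): 1/4·1/4 + 1/4·1/4 + 1/4·1/2 + 1/4·1/2 = 3/8.

3/8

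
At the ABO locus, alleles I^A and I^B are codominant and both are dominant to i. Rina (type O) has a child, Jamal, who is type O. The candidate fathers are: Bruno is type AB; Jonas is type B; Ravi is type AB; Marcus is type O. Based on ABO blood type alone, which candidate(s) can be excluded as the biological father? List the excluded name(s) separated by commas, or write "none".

Bruno, Ravi

A candidate is excluded only if no genotype consistent with his phenotype could produce a type O child with a type O mother.
Bruno (type AB): no genotype consistent with that phenotype can produce a type-O child with a type-O mother.
Ravi (type AB): no genotype consistent with that phenotype can produce a type-O child with a type-O mother.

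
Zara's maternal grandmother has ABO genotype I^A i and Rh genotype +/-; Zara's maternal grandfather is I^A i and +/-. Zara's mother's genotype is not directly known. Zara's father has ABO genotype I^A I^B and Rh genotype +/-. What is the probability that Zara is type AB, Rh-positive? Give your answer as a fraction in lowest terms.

Zara's mother's ABO genotype from I^A i × I^A i: 1/4 I^A I^A, 1/2 I^A i, 1/4 i i.
Crossing each possibility with the father I^A I^B and summing P(type AB): 1/4·1/2 + 1/2·1/4 + 1/4·0 = 1/4.
Similarly for Rh via the mother's Rh distribution: P(Rh+) = 3/4.
Independent loci: 1/4 × 3/4 = 3/16.

3/16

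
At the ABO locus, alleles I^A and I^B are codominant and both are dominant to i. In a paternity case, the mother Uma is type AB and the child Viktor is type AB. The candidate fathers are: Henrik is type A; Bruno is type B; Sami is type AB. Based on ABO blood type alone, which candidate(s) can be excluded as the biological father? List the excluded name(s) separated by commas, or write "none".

A candidate is excluded only if no genotype consistent with his phenotype could produce a type AB child with a type AB mother.
Every candidate has at least one consistent genotype combination, so none can be excluded.

none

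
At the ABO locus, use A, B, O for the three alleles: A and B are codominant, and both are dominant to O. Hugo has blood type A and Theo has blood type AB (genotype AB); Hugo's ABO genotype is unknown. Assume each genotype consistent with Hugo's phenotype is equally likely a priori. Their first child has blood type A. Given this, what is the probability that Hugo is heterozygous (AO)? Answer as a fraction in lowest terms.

1/2

Possible genotypes: Hugo ∈ {AA, AO}; Theo ∈ {AB}.
Weight each parental genotype pair by prior × P(type-A child):
  AA × AB: posterior weight 1/2.
  AO × AB: posterior weight 1/2.
Sum the posterior weight over pairs where Hugo is AO: 1/2.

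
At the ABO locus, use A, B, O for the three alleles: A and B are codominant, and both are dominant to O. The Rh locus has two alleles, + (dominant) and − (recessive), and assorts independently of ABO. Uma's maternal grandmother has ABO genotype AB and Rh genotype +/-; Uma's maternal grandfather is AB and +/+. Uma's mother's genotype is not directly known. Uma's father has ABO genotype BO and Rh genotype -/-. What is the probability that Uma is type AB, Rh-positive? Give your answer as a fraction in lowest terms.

3/16

Uma's mother's ABO genotype from AB × AB: 1/4 AA, 1/2 AB, 1/4 BB.
Crossing each possibility with the father BO and summing P(type AB): 1/4·1/2 + 1/2·1/4 + 1/4·0 = 1/4.
Similarly for Rh via the mother's Rh distribution: P(Rh+) = 3/4.
Independent loci: 1/4 × 3/4 = 3/16.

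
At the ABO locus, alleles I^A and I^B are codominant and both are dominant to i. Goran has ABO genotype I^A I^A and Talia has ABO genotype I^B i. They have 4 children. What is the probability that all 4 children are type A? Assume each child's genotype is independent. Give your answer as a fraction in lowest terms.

1/16

ABO cross I^A I^A × I^B i → 1/2 A, 1/2 AB.
So P(type A) = 1/2 per child.
All 4 independent: (1/2)^4 = 1/16.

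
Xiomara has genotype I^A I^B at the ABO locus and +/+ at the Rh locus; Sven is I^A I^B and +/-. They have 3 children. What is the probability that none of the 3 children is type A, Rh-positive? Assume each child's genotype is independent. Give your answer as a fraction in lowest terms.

ABO cross I^A I^B × I^A I^B → 1/4 A, 1/4 B, 1/2 AB.
Rh cross +/+ × +/- → 1 Rh+; so P(type A, Rh-positive) = 1/4 × 1 = 1/4 per child.
P(not type A, Rh-positive) = 3/4 for one child; (3/4)^3 = 27/64.

27/64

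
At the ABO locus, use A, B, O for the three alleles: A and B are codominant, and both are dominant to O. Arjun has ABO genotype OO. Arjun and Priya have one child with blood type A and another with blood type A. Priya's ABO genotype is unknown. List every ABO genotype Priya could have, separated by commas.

For each candidate genotype of Priya, check whether crossing it with OO can produce every observed child phenotype.
  AA → possible child types {A} ✓
  AB → possible child types {A, B} ✓
  AO → possible child types {O, A} ✓
  BB → possible child types {B} ✗
  BO → possible child types {O, B} ✗
  OO → possible child types {O} ✗

AA, AB, AO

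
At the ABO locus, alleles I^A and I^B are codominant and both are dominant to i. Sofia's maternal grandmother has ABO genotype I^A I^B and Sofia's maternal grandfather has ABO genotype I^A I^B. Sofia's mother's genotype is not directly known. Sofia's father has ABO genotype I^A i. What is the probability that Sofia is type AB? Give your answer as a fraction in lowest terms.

1/4

Sofia's mother's ABO genotype from I^A I^B × I^A I^B: 1/4 I^A I^A, 1/2 I^A I^B, 1/4 I^B I^B.
Crossing each possibility with the father I^A i and summing P(type AB): 1/4·0 + 1/2·1/4 + 1/4·1/2 = 1/4.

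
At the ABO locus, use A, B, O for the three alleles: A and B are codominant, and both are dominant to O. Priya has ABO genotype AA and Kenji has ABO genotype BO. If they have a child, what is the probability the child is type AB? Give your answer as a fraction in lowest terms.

1/2

ABO cross AA × BO → offspring phenotypes: 1/2 A, 1/2 AB.
So P(type AB) = 1/2.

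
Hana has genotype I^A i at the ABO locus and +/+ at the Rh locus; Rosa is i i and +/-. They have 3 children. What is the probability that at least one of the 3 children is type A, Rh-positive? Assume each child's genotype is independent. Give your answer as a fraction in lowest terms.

7/8

ABO cross I^A i × i i → 1/2 O, 1/2 A.
Rh cross +/+ × +/- → 1 Rh+; so P(type A, Rh-positive) = 1/2 × 1 = 1/2 per child.
P(none) = (1/2)^3 = 1/8; P(at least one) = 1 − 1/8 = 7/8.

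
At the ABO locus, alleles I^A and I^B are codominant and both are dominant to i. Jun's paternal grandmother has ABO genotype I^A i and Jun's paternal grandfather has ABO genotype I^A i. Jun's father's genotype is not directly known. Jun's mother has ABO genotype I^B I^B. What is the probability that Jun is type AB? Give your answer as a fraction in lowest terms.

Jun's father's ABO genotype from I^A i × I^A i: 1/4 I^A I^A, 1/2 I^A i, 1/4 i i.
Crossing each possibility with the mother I^B I^B and summing P(type AB): 1/4·1 + 1/2·1/2 + 1/4·0 = 1/2.

1/2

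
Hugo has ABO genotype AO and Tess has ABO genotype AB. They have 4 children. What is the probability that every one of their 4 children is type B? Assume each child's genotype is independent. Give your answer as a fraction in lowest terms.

1/256

ABO cross AO × AB → 1/2 A, 1/4 B, 1/4 AB.
So P(type B) = 1/4 per child.
All 4 independent: (1/4)^4 = 1/256.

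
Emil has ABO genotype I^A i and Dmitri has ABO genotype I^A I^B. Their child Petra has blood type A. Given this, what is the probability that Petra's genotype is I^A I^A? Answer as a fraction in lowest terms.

Cross I^A i × I^A I^B → 1/4 I^A I^A, 1/4 I^A I^B, 1/4 I^A i, 1/4 I^B i.
Type-A genotypes among offspring: I^A I^A (1/4), I^A i (1/4); total 1/2.
P(I^A I^A | type A) = (1/4) / (1/2) = 1/2.

1/2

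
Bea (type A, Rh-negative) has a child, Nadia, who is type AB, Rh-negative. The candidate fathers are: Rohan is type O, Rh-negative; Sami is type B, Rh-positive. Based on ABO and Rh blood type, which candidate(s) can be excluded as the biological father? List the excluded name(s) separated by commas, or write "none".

Rohan

A candidate is excluded only if no genotype consistent with his phenotype could produce a type AB, Rh-negative child with a type A, Rh-negative mother.
Rohan (type O, Rh-): no genotype consistent with that phenotype can produce a type-AB Rh- child with a type-A mother.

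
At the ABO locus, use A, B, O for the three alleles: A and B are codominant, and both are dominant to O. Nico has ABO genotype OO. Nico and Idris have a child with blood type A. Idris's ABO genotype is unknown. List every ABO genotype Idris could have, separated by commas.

For each candidate genotype of Idris, check whether crossing it with OO can produce every observed child phenotype.
  AA → possible child types {A} ✓
  AB → possible child types {A, B} ✓
  AO → possible child types {O, A} ✓
  BB → possible child types {B} ✗
  BO → possible child types {O, B} ✗
  OO → possible child types {O} ✗

AA, AB, AO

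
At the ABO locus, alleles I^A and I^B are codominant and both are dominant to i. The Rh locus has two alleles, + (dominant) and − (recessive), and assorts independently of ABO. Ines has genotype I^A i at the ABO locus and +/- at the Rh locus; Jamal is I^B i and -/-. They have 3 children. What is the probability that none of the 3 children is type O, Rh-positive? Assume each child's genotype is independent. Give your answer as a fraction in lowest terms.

ABO cross I^A i × I^B i → 1/4 O, 1/4 A, 1/4 B, 1/4 AB.
Rh cross +/- × -/- → 1/2 Rh+, 1/2 Rh-; so P(type O, Rh-positive) = 1/4 × 1/2 = 1/8 per child.
P(not type O, Rh-positive) = 7/8 for one child; (7/8)^3 = 343/512.

343/512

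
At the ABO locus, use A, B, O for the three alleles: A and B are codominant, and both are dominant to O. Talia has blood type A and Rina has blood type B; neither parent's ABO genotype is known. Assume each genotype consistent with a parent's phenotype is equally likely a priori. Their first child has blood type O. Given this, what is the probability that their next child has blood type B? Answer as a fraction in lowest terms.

1/4

Possible genotypes: Talia ∈ {AA, AO}; Rina ∈ {BB, BO}.
Weight each parental genotype pair by prior × P(type-O child):
  AO × BO: posterior weight 1; P(next child type B) = 1/4.
Weighted sum = 1/4.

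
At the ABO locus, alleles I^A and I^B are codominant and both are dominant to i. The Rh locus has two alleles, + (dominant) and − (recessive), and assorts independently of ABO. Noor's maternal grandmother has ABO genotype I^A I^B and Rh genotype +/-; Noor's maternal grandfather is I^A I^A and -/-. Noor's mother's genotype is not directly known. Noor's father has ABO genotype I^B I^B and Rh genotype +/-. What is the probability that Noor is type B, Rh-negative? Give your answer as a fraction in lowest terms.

3/32

Noor's mother's ABO genotype from I^A I^B × I^A I^A: 1/2 I^A I^A, 1/2 I^A I^B.
Crossing each possibility with the father I^B I^B and summing P(type B): 1/2·0 + 1/2·1/2 = 1/4.
Similarly for Rh via the mother's Rh distribution: P(Rh-) = 3/8.
Independent loci: 1/4 × 3/8 = 3/32.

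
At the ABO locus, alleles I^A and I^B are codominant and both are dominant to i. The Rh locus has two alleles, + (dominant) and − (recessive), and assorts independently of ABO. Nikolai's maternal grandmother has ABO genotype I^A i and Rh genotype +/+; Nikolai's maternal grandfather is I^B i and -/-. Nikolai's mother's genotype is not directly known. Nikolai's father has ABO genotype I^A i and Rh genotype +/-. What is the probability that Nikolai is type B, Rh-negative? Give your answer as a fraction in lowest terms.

Nikolai's mother's ABO genotype from I^A i × I^B i: 1/4 I^A I^B, 1/4 I^A i, 1/4 I^B i, 1/4 i i.
Crossing each possibility with the father I^A i and summing P(type B): 1/4·1/4 + 1/4·0 + 1/4·1/4 + 1/4·0 = 1/8.
Similarly for Rh via the mother's Rh distribution: P(Rh-) = 1/4.
Independent loci: 1/8 × 1/4 = 1/32.

1/32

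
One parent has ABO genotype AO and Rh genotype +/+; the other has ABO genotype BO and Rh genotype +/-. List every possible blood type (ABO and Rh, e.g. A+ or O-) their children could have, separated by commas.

O+, A+, B+, AB+

Gametes from AO × BO give offspring ABO genotypes AB, AO, BO, OO, i.e. phenotypes O, A, B, AB.
Rh cross +/+ × +/- → phenotypes Rh+.
Combining independently: O+, A+, B+, AB+.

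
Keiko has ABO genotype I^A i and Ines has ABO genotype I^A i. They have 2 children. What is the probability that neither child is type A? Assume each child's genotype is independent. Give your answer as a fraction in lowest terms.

1/16

ABO cross I^A i × I^A i → 1/4 O, 3/4 A.
So P(type A) = 3/4 per child.
P(not type A) = 1/4 for one child; (1/4)^2 = 1/16.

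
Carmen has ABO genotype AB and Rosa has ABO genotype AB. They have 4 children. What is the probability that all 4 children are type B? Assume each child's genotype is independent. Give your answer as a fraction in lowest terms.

1/256

ABO cross AB × AB → 1/4 A, 1/4 B, 1/2 AB.
So P(type B) = 1/4 per child.
All 4 independent: (1/4)^4 = 1/256.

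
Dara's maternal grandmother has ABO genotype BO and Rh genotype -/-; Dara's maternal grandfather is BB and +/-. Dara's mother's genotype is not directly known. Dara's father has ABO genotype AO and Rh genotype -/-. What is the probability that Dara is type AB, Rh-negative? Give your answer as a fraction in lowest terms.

Dara's mother's ABO genotype from BO × BB: 1/2 BB, 1/2 BO.
Crossing each possibility with the father AO and summing P(type AB): 1/2·1/2 + 1/2·1/4 = 3/8.
Similarly for Rh via the mother's Rh distribution: P(Rh-) = 3/4.
Independent loci: 3/8 × 3/4 = 9/32.

9/32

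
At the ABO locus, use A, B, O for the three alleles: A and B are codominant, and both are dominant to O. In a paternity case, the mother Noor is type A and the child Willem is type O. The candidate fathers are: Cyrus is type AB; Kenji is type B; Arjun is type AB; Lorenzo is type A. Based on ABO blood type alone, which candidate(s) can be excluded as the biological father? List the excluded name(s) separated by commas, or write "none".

A candidate is excluded only if no genotype consistent with his phenotype could produce a type O child with a type A mother.
Cyrus (type AB): no genotype consistent with that phenotype can produce a type-O child with a type-A mother.
Arjun (type AB): no genotype consistent with that phenotype can produce a type-O child with a type-A mother.

Cyrus, Arjun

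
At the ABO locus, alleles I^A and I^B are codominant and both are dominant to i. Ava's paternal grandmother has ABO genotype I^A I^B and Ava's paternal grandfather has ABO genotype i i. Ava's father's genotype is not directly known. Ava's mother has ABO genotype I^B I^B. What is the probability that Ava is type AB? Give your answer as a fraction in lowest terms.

1/4

Ava's father's ABO genotype from I^A I^B × i i: 1/2 I^A i, 1/2 I^B i.
Crossing each possibility with the mother I^B I^B and summing P(type AB): 1/2·1/2 + 1/2·0 = 1/4.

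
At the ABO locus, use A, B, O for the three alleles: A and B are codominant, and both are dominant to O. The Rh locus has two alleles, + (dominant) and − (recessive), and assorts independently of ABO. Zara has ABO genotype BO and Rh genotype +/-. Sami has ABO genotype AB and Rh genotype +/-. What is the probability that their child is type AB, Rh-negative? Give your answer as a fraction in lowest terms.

1/16

ABO cross BO × AB → offspring phenotypes: 1/4 A, 1/2 B, 1/4 AB.
Rh cross +/- × +/- → 3/4 Rh+, 1/4 Rh-.
Independent loci: P(type AB, Rh-negative) = 1/4 × 1/4 = 1/16.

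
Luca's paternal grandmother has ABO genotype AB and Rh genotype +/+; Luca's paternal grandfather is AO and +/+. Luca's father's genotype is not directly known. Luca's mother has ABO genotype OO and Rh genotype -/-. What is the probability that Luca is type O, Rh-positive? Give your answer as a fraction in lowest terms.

1/4

Luca's father's ABO genotype from AB × AO: 1/4 AA, 1/4 AB, 1/4 AO, 1/4 BO.
Crossing each possibility with the mother OO and summing P(type O): 1/4·0 + 1/4·0 + 1/4·1/2 + 1/4·1/2 = 1/4.
Similarly for Rh via the father's Rh distribution: P(Rh+) = 1.
Independent loci: 1/4 × 1 = 1/4.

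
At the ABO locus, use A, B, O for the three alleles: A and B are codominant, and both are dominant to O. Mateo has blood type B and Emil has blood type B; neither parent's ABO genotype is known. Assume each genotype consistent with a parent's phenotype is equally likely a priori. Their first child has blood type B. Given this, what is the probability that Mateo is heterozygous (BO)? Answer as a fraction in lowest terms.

7/15

Possible genotypes: Mateo ∈ {BB, BO}; Emil ∈ {BB, BO}.
Weight each parental genotype pair by prior × P(type-B child):
  BB × BB: posterior weight 4/15.
  BB × BO: posterior weight 4/15.
  BO × BB: posterior weight 4/15.
  BO × BO: posterior weight 1/5.
Sum the posterior weight over pairs where Mateo is BO: 7/15.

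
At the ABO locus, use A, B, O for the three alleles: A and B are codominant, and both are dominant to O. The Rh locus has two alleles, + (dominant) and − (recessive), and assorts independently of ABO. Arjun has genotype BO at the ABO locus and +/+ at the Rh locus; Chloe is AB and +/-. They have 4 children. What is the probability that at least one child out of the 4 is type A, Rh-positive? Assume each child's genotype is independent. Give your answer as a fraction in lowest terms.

ABO cross BO × AB → 1/4 A, 1/2 B, 1/4 AB.
Rh cross +/+ × +/- → 1 Rh+; so P(type A, Rh-positive) = 1/4 × 1 = 1/4 per child.
P(none) = (3/4)^4 = 81/256; P(at least one) = 1 − 81/256 = 175/256.

175/256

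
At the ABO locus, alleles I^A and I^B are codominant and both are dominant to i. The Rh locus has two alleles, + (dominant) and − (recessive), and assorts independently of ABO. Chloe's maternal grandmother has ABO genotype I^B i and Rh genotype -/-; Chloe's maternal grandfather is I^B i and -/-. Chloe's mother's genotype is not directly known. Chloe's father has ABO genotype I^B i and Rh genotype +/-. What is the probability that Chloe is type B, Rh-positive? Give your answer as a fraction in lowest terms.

3/8

Chloe's mother's ABO genotype from I^B i × I^B i: 1/4 I^B I^B, 1/2 I^B i, 1/4 i i.
Crossing each possibility with the father I^B i and summing P(type B): 1/4·1 + 1/2·3/4 + 1/4·1/2 = 3/4.
Similarly for Rh via the mother's Rh distribution: P(Rh+) = 1/2.
Independent loci: 3/4 × 1/2 = 3/8.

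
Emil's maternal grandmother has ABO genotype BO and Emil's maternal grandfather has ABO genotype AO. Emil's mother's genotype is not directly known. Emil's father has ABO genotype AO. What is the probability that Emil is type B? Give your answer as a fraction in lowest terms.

Emil's mother's ABO genotype from BO × AO: 1/4 AB, 1/4 AO, 1/4 BO, 1/4 OO.
Crossing each possibility with the father AO and summing P(type B): 1/4·1/4 + 1/4·0 + 1/4·1/4 + 1/4·0 = 1/8.

1/8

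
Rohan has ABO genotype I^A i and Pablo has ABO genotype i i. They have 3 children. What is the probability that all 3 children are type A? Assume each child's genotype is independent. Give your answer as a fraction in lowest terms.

ABO cross I^A i × i i → 1/2 O, 1/2 A.
So P(type A) = 1/2 per child.
All 3 independent: (1/2)^3 = 1/8.

1/8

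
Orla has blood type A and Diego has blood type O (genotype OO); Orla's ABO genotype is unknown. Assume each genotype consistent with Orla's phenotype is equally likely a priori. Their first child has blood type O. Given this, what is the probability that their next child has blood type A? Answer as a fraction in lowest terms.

Possible genotypes: Orla ∈ {AA, AO}; Diego ∈ {OO}.
Weight each parental genotype pair by prior × P(type-O child):
  AO × OO: posterior weight 1; P(next child type A) = 1/2.
Weighted sum = 1/2.

1/2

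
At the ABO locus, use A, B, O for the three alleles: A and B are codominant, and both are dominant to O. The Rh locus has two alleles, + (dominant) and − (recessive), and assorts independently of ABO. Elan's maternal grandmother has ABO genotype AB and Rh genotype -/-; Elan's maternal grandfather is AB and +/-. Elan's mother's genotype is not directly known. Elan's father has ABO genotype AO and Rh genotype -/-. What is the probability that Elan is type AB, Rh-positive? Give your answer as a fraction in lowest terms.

Elan's mother's ABO genotype from AB × AB: 1/4 AA, 1/2 AB, 1/4 BB.
Crossing each possibility with the father AO and summing P(type AB): 1/4·0 + 1/2·1/4 + 1/4·1/2 = 1/4.
Similarly for Rh via the mother's Rh distribution: P(Rh+) = 1/4.
Independent loci: 1/4 × 1/4 = 1/16.

1/16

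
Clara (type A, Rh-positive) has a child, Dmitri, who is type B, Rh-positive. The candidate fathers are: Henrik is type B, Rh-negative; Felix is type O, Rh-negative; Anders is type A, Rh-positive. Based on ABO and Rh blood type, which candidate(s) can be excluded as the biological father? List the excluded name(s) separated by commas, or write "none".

Felix, Anders

A candidate is excluded only if no genotype consistent with his phenotype could produce a type B, Rh-positive child with a type A, Rh-positive mother.
Felix (type O, Rh-): no genotype consistent with that phenotype can produce a type-B Rh+ child with a type-A mother.
Anders (type A, Rh+): no genotype consistent with that phenotype can produce a type-B Rh+ child with a type-A mother.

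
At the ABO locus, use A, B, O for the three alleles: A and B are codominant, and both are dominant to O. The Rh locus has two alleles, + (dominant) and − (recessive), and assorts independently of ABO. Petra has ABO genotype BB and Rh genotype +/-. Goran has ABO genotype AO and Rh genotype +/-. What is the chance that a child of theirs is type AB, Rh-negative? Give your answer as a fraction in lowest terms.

1/8

ABO cross BB × AO → offspring phenotypes: 1/2 B, 1/2 AB.
Rh cross +/- × +/- → 3/4 Rh+, 1/4 Rh-.
Independent loci: P(type AB, Rh-negative) = 1/2 × 1/4 = 1/8.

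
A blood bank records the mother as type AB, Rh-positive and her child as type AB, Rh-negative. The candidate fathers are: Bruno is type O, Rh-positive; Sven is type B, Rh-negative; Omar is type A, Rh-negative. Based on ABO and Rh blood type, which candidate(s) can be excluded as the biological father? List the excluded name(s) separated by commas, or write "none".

A candidate is excluded only if no genotype consistent with his phenotype could produce a type AB, Rh-negative child with a type AB, Rh-positive mother.
Bruno (type O, Rh+): no genotype consistent with that phenotype can produce a type-AB Rh- child with a type-AB mother.

Bruno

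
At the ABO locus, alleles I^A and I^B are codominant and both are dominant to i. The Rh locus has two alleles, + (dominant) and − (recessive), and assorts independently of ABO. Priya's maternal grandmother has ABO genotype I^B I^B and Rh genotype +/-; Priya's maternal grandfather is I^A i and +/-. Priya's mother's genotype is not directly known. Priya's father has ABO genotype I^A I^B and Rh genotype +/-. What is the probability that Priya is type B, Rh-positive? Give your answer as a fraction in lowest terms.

Priya's mother's ABO genotype from I^B I^B × I^A i: 1/2 I^A I^B, 1/2 I^B i.
Crossing each possibility with the father I^A I^B and summing P(type B): 1/2·1/4 + 1/2·1/2 = 3/8.
Similarly for Rh via the mother's Rh distribution: P(Rh+) = 3/4.
Independent loci: 3/8 × 3/4 = 9/32.

9/32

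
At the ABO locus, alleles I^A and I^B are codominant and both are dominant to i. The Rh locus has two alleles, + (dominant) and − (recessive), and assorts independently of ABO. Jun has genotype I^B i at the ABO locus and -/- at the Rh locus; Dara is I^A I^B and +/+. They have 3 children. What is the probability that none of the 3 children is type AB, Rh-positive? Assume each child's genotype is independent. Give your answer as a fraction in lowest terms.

27/64

ABO cross I^B i × I^A I^B → 1/4 A, 1/2 B, 1/4 AB.
Rh cross -/- × +/+ → 1 Rh+; so P(type AB, Rh-positive) = 1/4 × 1 = 1/4 per child.
P(not type AB, Rh-positive) = 3/4 for one child; (3/4)^3 = 27/64.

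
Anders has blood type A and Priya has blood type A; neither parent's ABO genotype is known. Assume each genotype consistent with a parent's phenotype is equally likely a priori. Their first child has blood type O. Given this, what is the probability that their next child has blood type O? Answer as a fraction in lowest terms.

1/4

Possible genotypes: Anders ∈ {I^A I^A, I^A i}; Priya ∈ {I^A I^A, I^A i}.
Weight each parental genotype pair by prior × P(type-O child):
  I^A i × I^A i: posterior weight 1; P(next child type O) = 1/4.
Weighted sum = 1/4.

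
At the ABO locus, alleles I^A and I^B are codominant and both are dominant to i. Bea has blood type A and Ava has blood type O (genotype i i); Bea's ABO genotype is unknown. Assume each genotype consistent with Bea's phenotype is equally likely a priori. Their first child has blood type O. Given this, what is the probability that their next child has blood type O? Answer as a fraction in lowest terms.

Possible genotypes: Bea ∈ {I^A I^A, I^A i}; Ava ∈ {i i}.
Weight each parental genotype pair by prior × P(type-O child):
  I^A i × i i: posterior weight 1; P(next child type O) = 1/2.
Weighted sum = 1/2.

1/2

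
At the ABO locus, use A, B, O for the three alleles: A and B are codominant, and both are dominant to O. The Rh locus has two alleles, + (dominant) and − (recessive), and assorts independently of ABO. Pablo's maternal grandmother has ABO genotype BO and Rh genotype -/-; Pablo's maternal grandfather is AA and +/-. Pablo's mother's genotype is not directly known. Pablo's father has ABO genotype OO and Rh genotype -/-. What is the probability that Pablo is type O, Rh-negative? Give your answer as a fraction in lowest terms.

Pablo's mother's ABO genotype from BO × AA: 1/2 AB, 1/2 AO.
Crossing each possibility with the father OO and summing P(type O): 1/2·0 + 1/2·1/2 = 1/4.
Similarly for Rh via the mother's Rh distribution: P(Rh-) = 3/4.
Independent loci: 1/4 × 3/4 = 3/16.

3/16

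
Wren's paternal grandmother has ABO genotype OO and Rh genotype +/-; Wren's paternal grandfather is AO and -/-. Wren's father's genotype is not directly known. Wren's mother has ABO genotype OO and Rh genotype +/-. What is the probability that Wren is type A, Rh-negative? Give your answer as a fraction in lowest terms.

Wren's father's ABO genotype from OO × AO: 1/2 AO, 1/2 OO.
Crossing each possibility with the mother OO and summing P(type A): 1/2·1/2 + 1/2·0 = 1/4.
Similarly for Rh via the father's Rh distribution: P(Rh-) = 3/8.
Independent loci: 1/4 × 3/8 = 3/32.

3/32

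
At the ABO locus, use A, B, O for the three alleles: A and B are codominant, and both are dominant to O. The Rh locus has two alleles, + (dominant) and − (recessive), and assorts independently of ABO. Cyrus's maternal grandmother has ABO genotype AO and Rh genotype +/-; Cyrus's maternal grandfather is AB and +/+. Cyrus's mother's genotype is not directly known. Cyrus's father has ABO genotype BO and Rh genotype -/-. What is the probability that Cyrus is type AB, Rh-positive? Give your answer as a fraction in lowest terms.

3/16

Cyrus's mother's ABO genotype from AO × AB: 1/4 AA, 1/4 AB, 1/4 AO, 1/4 BO.
Crossing each possibility with the father BO and summing P(type AB): 1/4·1/2 + 1/4·1/4 + 1/4·1/4 + 1/4·0 = 1/4.
Similarly for Rh via the mother's Rh distribution: P(Rh+) = 3/4.
Independent loci: 1/4 × 3/4 = 3/16.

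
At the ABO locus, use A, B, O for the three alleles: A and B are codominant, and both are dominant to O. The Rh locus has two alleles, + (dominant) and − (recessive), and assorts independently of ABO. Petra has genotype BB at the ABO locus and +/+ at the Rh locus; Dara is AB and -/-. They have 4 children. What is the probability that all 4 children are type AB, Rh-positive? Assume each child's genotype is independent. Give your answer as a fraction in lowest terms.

ABO cross BB × AB → 1/2 B, 1/2 AB.
Rh cross +/+ × -/- → 1 Rh+; so P(type AB, Rh-positive) = 1/2 × 1 = 1/2 per child.
All 4 independent: (1/2)^4 = 1/16.

1/16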